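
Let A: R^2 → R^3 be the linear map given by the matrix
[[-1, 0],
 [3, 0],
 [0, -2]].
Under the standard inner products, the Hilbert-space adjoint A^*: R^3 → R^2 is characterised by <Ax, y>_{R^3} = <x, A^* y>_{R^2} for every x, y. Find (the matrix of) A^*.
A^* = A^T =
[[-1, 3, 0],
 [0, 0, -2]]

For real matrices with standard dot products, the defining identity <Ax, y> = <x, A^* y> gives (Ax)^T y = x^T (A^*) y, i.e. x^T A^T y = x^T (A^*) y. Since this holds for all x, y, we must have A^* = A^T. Therefore
A^* =
[[-1, 3, 0],
 [0, 0, -2]].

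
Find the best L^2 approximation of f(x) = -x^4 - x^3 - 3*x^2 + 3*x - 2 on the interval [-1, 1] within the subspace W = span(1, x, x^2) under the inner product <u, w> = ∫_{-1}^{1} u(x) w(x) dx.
g(x) = -27*x^2/7 + 12*x/5 - 67/35

The best approximation g ∈ W is the orthogonal projection of f onto W. Writing g = a_0 + a_1 x + a_2 x^2, the coefficients solve the normal equations G · a = b where
  G_{ij} = <φ_i, φ_j> and b_i = <f, φ_i>, with φ_0 = 1, φ_1 = x, φ_2 = x^2.
G =
  [2, 0, 2/3]
  [0, 2/3, 0]
  [2/3, 0, 2/5],
b = (-32/5, 8/5, -296/105).
Solving gives a_0 = -67/35, a_1 = 12/5, a_2 = -27/7, so
  g(x) = -27*x^2/7 + 12*x/5 - 67/35.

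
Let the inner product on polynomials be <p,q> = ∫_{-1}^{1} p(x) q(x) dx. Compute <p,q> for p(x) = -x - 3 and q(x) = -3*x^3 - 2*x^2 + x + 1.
<p,q> = -22/15

Expand the product: p(x)·q(x) = 3*x^4 + 11*x^3 + 5*x^2 - 4*x - 3.
∫_{-1}^{1} of each monomial x^k gives [2/(k+1) if k even, 0 if k odd]. Integrating term-by-term (or equivalently evaluating the antiderivative F(x) = 3*x^5/5 + 11*x^4/4 + 5*x^3/3 - 2*x^2 - 3*x at the endpoints):
  F(1) − F(−1) = 1/60 − (89/60) = -22/15.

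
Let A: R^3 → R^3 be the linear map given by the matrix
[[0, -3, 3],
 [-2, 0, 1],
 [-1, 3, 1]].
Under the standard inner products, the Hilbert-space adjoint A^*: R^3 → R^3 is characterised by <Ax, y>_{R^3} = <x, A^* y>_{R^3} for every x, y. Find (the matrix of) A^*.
A^* = A^T =
[[0, -2, -1],
 [-3, 0, 3],
 [3, 1, 1]]

For real matrices with standard dot products, the defining identity <Ax, y> = <x, A^* y> gives (Ax)^T y = x^T (A^*) y, i.e. x^T A^T y = x^T (A^*) y. Since this holds for all x, y, we must have A^* = A^T. Therefore
A^* =
[[0, -2, -1],
 [-3, 0, 3],
 [3, 1, 1]].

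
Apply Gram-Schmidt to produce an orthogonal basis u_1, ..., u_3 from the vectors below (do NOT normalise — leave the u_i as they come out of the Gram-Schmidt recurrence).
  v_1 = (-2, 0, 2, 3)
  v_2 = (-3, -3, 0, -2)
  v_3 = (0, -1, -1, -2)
Orthogonal basis:
  u_1 = (-2, 0, 2, 3)
  u_2 = (-3, -3, 0, -2)
  u_3 = (5/374, -1/22, -1/17, 9/187)

Apply the Gram-Schmidt recurrence
  u_1 = v_1
  u_i = v_i − Σ_{j<i} ((v_i · u_j) / (u_j · u_j)) · u_j.

Step by step this gives:
  u_1 = (-2, 0, 2, 3)
  u_2 = (-3, -3, 0, -2)
  u_3 = (5/374, -1/22, -1/17, 9/187)

Orthogonality check:
  u_2 · u_1 = 0 (should be 0)
  u_3 · u_1 = 0 (should be 0)
  u_3 · u_2 = 0 (should be 0)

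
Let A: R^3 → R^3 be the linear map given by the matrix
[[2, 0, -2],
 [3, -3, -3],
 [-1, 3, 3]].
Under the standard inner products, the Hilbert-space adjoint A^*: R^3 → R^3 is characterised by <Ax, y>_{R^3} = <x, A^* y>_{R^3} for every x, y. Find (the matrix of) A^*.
A^* = A^T =
[[2, 3, -1],
 [0, -3, 3],
 [-2, -3, 3]]

For real matrices with standard dot products, the defining identity <Ax, y> = <x, A^* y> gives (Ax)^T y = x^T (A^*) y, i.e. x^T A^T y = x^T (A^*) y. Since this holds for all x, y, we must have A^* = A^T. Therefore
A^* =
[[2, 3, -1],
 [0, -3, 3],
 [-2, -3, 3]].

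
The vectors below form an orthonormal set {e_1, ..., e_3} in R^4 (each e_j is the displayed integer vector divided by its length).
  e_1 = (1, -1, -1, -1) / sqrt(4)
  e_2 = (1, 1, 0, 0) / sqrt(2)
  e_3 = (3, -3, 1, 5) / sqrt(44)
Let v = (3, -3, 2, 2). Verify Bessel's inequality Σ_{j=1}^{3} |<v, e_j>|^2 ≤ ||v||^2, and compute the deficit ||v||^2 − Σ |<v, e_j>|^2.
Σ |<v, e_j>|^2 = 236/11; ||v||^2 = 26; deficit = 50/11

Write each e_j = u_j / sqrt(<u_j, u_j>) where u_j is the displayed integer vector. Then <v, e_j> = <v, u_j> / sqrt(<u_j, u_j>), so |<v, e_j>|^2 = <v, u_j>^2 / <u_j, u_j>.
Coefficients: <v, e_1> = 2/sqrt(4), <v, e_2> = 0/sqrt(2), <v, e_3> = 30/sqrt(44).
Square and sum: Σ |<v, e_j>|^2 = 236/11.
Compute ||v||^2 = v·v = 26.
Deficit = 26 − 236/11 = 50/11 ≥ 0, confirming Bessel's inequality. (The deficit equals ||v − Σ <v,e_j> e_j||^2, the squared distance from v to span{e_j}.)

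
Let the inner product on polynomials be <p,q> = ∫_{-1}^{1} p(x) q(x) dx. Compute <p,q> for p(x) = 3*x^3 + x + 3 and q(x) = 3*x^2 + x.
<p,q> = 118/15

Expand the product: p(x)·q(x) = 9*x^5 + 3*x^4 + 3*x^3 + 10*x^2 + 3*x.
∫_{-1}^{1} of each monomial x^k gives [2/(k+1) if k even, 0 if k odd]. Integrating term-by-term (or equivalently evaluating the antiderivative F(x) = 3*x^6/2 + 3*x^5/5 + 3*x^4/4 + 10*x^3/3 + 3*x^2/2 at the endpoints):
  F(1) − F(−1) = 461/60 − (-11/60) = 118/15.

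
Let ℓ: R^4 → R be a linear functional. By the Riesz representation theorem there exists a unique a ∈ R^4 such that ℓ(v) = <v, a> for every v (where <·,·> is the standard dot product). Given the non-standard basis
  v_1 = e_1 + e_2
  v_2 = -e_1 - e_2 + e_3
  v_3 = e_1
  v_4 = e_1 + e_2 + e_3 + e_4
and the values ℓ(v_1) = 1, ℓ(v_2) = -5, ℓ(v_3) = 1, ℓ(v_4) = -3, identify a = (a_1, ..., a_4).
a = (1, 0, -4, 0)

Write a = (a_1, ..., a_4) in the standard basis. For each basis vector v_i, ℓ(v_i) = <v_i, a> is a linear equation in the a_j's. Collect the n equations into a matrix system V a = ℓ, where row i of V is v_i (expressed in the standard basis). Since V is invertible (lower-triangular with 1s on the diagonal, up to permutation), solve by back-substitution:
  V =
[[1, 1, 0, 0],
 [-1, -1, 1, 0],
 [1, 0, 0, 0],
 [1, 1, 1, 1]]
  V a = (1, -5, 1, -3)
Solving gives a = (1, 0, -4, 0).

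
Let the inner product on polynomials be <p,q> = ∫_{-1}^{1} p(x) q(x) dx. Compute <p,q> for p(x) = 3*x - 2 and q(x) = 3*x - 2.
<p,q> = 14

Expand the product: p(x)·q(x) = 9*x^2 - 12*x + 4.
∫_{-1}^{1} of each monomial x^k gives [2/(k+1) if k even, 0 if k odd]. Integrating term-by-term (or equivalently evaluating the antiderivative F(x) = 3*x^3 - 6*x^2 + 4*x at the endpoints):
  F(1) − F(−1) = 1 − (-13) = 14.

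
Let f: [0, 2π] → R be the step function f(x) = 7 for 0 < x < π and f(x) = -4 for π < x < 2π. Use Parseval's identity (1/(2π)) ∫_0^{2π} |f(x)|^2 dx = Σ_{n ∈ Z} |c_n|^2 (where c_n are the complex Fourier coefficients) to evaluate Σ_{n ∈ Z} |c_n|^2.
Σ |c_n|^2 = 65/2

Parseval equates the L^2 energy of f (normalised by 1/(2π)) with the ℓ^2 sum of its Fourier coefficients: (1/(2π)) ∫_0^{2π} |f|^2 = Σ |c_n|^2.
Compute the left side: (1/(2π)) [∫_0^π 7^2 dx + ∫_π^{2π} (-4)^2 dx] = (1/(2π)) · (49π + 16π) = (49 + 16)/2 = 65/2.
So Σ_{n ∈ Z} |c_n|^2 = 65/2.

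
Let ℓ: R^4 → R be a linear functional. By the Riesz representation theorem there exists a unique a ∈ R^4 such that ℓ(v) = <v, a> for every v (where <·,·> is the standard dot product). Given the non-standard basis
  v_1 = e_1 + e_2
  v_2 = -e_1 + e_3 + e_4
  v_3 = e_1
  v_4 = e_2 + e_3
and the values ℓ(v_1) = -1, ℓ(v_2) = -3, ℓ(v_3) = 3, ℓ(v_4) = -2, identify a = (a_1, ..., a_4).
a = (3, -4, 2, -2)

Write a = (a_1, ..., a_4) in the standard basis. For each basis vector v_i, ℓ(v_i) = <v_i, a> is a linear equation in the a_j's. Collect the n equations into a matrix system V a = ℓ, where row i of V is v_i (expressed in the standard basis). Since V is invertible (lower-triangular with 1s on the diagonal, up to permutation), solve by back-substitution:
  V =
[[1, 1, 0, 0],
 [-1, 0, 1, 1],
 [1, 0, 0, 0],
 [0, 1, 1, 0]]
  V a = (-1, -3, 3, -2)
Solving gives a = (3, -4, 2, -2).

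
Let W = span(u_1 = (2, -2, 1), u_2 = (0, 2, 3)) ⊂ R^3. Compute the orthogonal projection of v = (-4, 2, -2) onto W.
proj_W(v) = (-92/29, 76/29, -70/29)

Set up U = [u_1 | ... | u_2] ∈ R^(3×2). The projector onto W = col(U) is P = U (U^T U)^(-1) U^T.
Compute U^T U =
  [9, -1]
  [-1, 13],
and U^T v = (-14, -2).
Solve U^T U · c = U^T v for the coefficients: c = (-46/29, -8/29). The projection is proj_W(v) = U c.
Check: (v - proj_W(v)) · u_1 = 0  (should be 0).
Check: (v - proj_W(v)) · u_2 = 0  (should be 0).
Result: proj_W(v) = (-92/29, 76/29, -70/29).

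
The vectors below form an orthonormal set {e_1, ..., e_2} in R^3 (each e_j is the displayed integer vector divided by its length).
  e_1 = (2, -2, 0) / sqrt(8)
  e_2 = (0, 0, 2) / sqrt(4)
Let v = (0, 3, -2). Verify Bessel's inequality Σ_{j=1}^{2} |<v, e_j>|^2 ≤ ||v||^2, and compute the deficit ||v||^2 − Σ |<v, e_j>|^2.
Σ |<v, e_j>|^2 = 17/2; ||v||^2 = 13; deficit = 9/2

Write each e_j = u_j / sqrt(<u_j, u_j>) where u_j is the displayed integer vector. Then <v, e_j> = <v, u_j> / sqrt(<u_j, u_j>), so |<v, e_j>|^2 = <v, u_j>^2 / <u_j, u_j>.
Coefficients: <v, e_1> = -6/sqrt(8), <v, e_2> = -4/sqrt(4).
Square and sum: Σ |<v, e_j>|^2 = 17/2.
Compute ||v||^2 = v·v = 13.
Deficit = 13 − 17/2 = 9/2 ≥ 0, confirming Bessel's inequality. (The deficit equals ||v − Σ <v,e_j> e_j||^2, the squared distance from v to span{e_j}.)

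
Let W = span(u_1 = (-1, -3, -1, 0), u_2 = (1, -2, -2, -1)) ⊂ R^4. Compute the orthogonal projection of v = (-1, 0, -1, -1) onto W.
proj_W(v) = (2/61, -34/61, -22/61, -8/61)

Set up U = [u_1 | ... | u_2] ∈ R^(4×2). The projector onto W = col(U) is P = U (U^T U)^(-1) U^T.
Compute U^T U =
  [11, 7]
  [7, 10],
and U^T v = (2, 2).
Solve U^T U · c = U^T v for the coefficients: c = (6/61, 8/61). The projection is proj_W(v) = U c.
Check: (v - proj_W(v)) · u_1 = 0  (should be 0).
Check: (v - proj_W(v)) · u_2 = 0  (should be 0).
Result: proj_W(v) = (2/61, -34/61, -22/61, -8/61).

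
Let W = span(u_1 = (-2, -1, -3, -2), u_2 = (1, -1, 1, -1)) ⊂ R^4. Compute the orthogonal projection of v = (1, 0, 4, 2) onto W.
proj_W(v) = (75/34, 12/17, 54/17, 57/34)

Set up U = [u_1 | ... | u_2] ∈ R^(4×2). The projector onto W = col(U) is P = U (U^T U)^(-1) U^T.
Compute U^T U =
  [18, -2]
  [-2, 4],
and U^T v = (-18, 3).
Solve U^T U · c = U^T v for the coefficients: c = (-33/34, 9/34). The projection is proj_W(v) = U c.
Check: (v - proj_W(v)) · u_1 = 0  (should be 0).
Check: (v - proj_W(v)) · u_2 = 0  (should be 0).
Result: proj_W(v) = (75/34, 12/17, 54/17, 57/34).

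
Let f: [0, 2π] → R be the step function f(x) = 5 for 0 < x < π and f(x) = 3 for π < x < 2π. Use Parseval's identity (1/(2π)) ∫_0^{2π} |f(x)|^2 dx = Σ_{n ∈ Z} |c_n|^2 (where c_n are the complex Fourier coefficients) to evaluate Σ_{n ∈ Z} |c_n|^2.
Σ |c_n|^2 = 17

Parseval equates the L^2 energy of f (normalised by 1/(2π)) with the ℓ^2 sum of its Fourier coefficients: (1/(2π)) ∫_0^{2π} |f|^2 = Σ |c_n|^2.
Compute the left side: (1/(2π)) [∫_0^π 5^2 dx + ∫_π^{2π} 3^2 dx] = (1/(2π)) · (25π + 9π) = (25 + 9)/2 = 17.
So Σ_{n ∈ Z} |c_n|^2 = 17.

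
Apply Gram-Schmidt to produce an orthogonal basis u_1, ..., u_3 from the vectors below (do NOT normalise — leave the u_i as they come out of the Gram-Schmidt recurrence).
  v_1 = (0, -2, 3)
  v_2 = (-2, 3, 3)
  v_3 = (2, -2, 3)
Orthogonal basis:
  u_1 = (0, -2, 3)
  u_2 = (-2, 45/13, 30/13)
  u_3 = (450/277, 180/277, 120/277)

Apply the Gram-Schmidt recurrence
  u_1 = v_1
  u_i = v_i − Σ_{j<i} ((v_i · u_j) / (u_j · u_j)) · u_j.

Step by step this gives:
  u_1 = (0, -2, 3)
  u_2 = (-2, 45/13, 30/13)
  u_3 = (450/277, 180/277, 120/277)

Orthogonality check:
  u_2 · u_1 = 0 (should be 0)
  u_3 · u_1 = 0 (should be 0)
  u_3 · u_2 = 0 (should be 0)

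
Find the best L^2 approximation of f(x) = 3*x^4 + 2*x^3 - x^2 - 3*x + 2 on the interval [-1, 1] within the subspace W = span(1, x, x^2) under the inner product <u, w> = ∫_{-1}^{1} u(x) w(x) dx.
g(x) = 11*x^2/7 - 9*x/5 + 61/35

The best approximation g ∈ W is the orthogonal projection of f onto W. Writing g = a_0 + a_1 x + a_2 x^2, the coefficients solve the normal equations G · a = b where
  G_{ij} = <φ_i, φ_j> and b_i = <f, φ_i>, with φ_0 = 1, φ_1 = x, φ_2 = x^2.
G =
  [2, 0, 2/3]
  [0, 2/3, 0]
  [2/3, 0, 2/5],
b = (68/15, -6/5, 188/105).
Solving gives a_0 = 61/35, a_1 = -9/5, a_2 = 11/7, so
  g(x) = 11*x^2/7 - 9*x/5 + 61/35.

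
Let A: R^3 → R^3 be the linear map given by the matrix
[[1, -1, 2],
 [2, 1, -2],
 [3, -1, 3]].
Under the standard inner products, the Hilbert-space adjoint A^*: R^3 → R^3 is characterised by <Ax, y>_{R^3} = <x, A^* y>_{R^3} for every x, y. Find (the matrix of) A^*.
A^* = A^T =
[[1, 2, 3],
 [-1, 1, -1],
 [2, -2, 3]]

For real matrices with standard dot products, the defining identity <Ax, y> = <x, A^* y> gives (Ax)^T y = x^T (A^*) y, i.e. x^T A^T y = x^T (A^*) y. Since this holds for all x, y, we must have A^* = A^T. Therefore
A^* =
[[1, 2, 3],
 [-1, 1, -1],
 [2, -2, 3]].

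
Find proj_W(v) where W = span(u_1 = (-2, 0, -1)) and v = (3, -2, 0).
proj_W(v) = (12/5, 0, 6/5)

Set up U = [u_1 | ... | u_1] ∈ R^(3×1). The projector onto W = col(U) is P = U (U^T U)^(-1) U^T.
Compute U^T U =
  [5],
and U^T v = (-6).
Solve U^T U · c = U^T v for the coefficients: c = (-6/5). The projection is proj_W(v) = U c.
Check: (v - proj_W(v)) · u_1 = 0  (should be 0).
Result: proj_W(v) = (12/5, 0, 6/5).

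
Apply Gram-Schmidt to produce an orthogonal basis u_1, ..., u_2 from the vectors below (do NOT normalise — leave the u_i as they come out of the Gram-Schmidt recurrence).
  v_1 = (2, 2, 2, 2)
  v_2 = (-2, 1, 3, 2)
Orthogonal basis:
  u_1 = (2, 2, 2, 2)
  u_2 = (-3, 0, 2, 1)

Apply the Gram-Schmidt recurrence
  u_1 = v_1
  u_i = v_i − Σ_{j<i} ((v_i · u_j) / (u_j · u_j)) · u_j.

Step by step this gives:
  u_1 = (2, 2, 2, 2)
  u_2 = (-3, 0, 2, 1)

Orthogonality check:
  u_2 · u_1 = 0 (should be 0)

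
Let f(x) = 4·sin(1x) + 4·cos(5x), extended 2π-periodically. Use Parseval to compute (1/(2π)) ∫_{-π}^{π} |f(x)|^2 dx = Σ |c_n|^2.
Σ |c_n|^2 = 16

Expand |f|^2 and use orthogonality of {sin(nx), cos(mx)} on [-π, π]:
  ∫_{-π}^{π} sin(nx)^2 dx = π, ∫ cos(mx)^2 dx = π, and cross terms integrate to 0.
So ∫_{-π}^{π} f(x)^2 dx = 4^2 · π + 4^2 · π = (16 + 16)π.
Divide by 2π: (16 + 16)/2 = 16.
By Parseval, this equals Σ |c_n|^2.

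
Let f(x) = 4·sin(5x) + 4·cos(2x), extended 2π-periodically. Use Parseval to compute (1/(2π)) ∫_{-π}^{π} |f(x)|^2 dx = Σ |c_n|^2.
Σ |c_n|^2 = 16

Expand |f|^2 and use orthogonality of {sin(nx), cos(mx)} on [-π, π]:
  ∫_{-π}^{π} sin(nx)^2 dx = π, ∫ cos(mx)^2 dx = π, and cross terms integrate to 0.
So ∫_{-π}^{π} f(x)^2 dx = 4^2 · π + 4^2 · π = (16 + 16)π.
Divide by 2π: (16 + 16)/2 = 16.
By Parseval, this equals Σ |c_n|^2.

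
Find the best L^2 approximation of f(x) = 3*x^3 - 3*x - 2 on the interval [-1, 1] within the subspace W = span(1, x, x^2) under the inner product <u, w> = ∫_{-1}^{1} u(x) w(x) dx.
g(x) = -6*x/5 - 2

The best approximation g ∈ W is the orthogonal projection of f onto W. Writing g = a_0 + a_1 x + a_2 x^2, the coefficients solve the normal equations G · a = b where
  G_{ij} = <φ_i, φ_j> and b_i = <f, φ_i>, with φ_0 = 1, φ_1 = x, φ_2 = x^2.
G =
  [2, 0, 2/3]
  [0, 2/3, 0]
  [2/3, 0, 2/5],
b = (-4, -4/5, -4/3).
Solving gives a_0 = -2, a_1 = -6/5, a_2 = 0, so
  g(x) = -6*x/5 - 2.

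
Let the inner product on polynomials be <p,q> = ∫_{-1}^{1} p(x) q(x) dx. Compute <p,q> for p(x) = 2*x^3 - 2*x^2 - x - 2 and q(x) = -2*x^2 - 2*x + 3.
<p,q> = -12

Expand the product: p(x)·q(x) = -4*x^5 + 12*x^3 + x - 6.
∫_{-1}^{1} of each monomial x^k gives [2/(k+1) if k even, 0 if k odd]. Integrating term-by-term (or equivalently evaluating the antiderivative F(x) = -2*x^6/3 + 3*x^4 + x^2/2 - 6*x at the endpoints):
  F(1) − F(−1) = -19/6 − (53/6) = -12.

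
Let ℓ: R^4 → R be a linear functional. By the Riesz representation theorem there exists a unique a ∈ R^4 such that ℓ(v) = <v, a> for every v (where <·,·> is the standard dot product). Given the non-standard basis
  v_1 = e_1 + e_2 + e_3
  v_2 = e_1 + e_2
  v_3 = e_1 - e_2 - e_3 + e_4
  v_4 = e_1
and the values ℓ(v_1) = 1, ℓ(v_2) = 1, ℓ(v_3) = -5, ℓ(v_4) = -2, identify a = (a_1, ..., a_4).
a = (-2, 3, 0, 0)

Write a = (a_1, ..., a_4) in the standard basis. For each basis vector v_i, ℓ(v_i) = <v_i, a> is a linear equation in the a_j's. Collect the n equations into a matrix system V a = ℓ, where row i of V is v_i (expressed in the standard basis). Since V is invertible (lower-triangular with 1s on the diagonal, up to permutation), solve by back-substitution:
  V =
[[1, 1, 1, 0],
 [1, 1, 0, 0],
 [1, -1, -1, 1],
 [1, 0, 0, 0]]
  V a = (1, 1, -5, -2)
Solving gives a = (-2, 3, 0, 0).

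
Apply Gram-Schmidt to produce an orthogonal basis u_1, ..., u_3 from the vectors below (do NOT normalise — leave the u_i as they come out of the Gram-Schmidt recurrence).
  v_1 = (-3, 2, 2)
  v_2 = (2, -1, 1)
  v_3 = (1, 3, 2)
Orthogonal basis:
  u_1 = (-3, 2, 2)
  u_2 = (16/17, -5/17, 29/17)
  u_3 = (46/33, 161/66, -23/66)

Apply the Gram-Schmidt recurrence
  u_1 = v_1
  u_i = v_i − Σ_{j<i} ((v_i · u_j) / (u_j · u_j)) · u_j.

Step by step this gives:
  u_1 = (-3, 2, 2)
  u_2 = (16/17, -5/17, 29/17)
  u_3 = (46/33, 161/66, -23/66)

Orthogonality check:
  u_2 · u_1 = 0 (should be 0)
  u_3 · u_1 = 0 (should be 0)
  u_3 · u_2 = 0 (should be 0)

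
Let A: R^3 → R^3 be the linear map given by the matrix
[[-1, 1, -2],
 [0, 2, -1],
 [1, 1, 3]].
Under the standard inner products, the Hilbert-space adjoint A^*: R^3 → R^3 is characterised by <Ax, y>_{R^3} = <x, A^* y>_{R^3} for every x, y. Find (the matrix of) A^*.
A^* = A^T =
[[-1, 0, 1],
 [1, 2, 1],
 [-2, -1, 3]]

For real matrices with standard dot products, the defining identity <Ax, y> = <x, A^* y> gives (Ax)^T y = x^T (A^*) y, i.e. x^T A^T y = x^T (A^*) y. Since this holds for all x, y, we must have A^* = A^T. Therefore
A^* =
[[-1, 0, 1],
 [1, 2, 1],
 [-2, -1, 3]].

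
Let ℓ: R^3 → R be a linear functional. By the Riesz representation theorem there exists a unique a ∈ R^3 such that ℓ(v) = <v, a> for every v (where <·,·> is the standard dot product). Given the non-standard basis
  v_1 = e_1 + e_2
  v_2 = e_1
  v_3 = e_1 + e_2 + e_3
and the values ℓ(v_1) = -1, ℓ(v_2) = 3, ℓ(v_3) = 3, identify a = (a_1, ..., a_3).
a = (3, -4, 4)

Write a = (a_1, ..., a_3) in the standard basis. For each basis vector v_i, ℓ(v_i) = <v_i, a> is a linear equation in the a_j's. Collect the n equations into a matrix system V a = ℓ, where row i of V is v_i (expressed in the standard basis). Since V is invertible (lower-triangular with 1s on the diagonal, up to permutation), solve by back-substitution:
  V =
[[1, 1, 0],
 [1, 0, 0],
 [1, 1, 1]]
  V a = (-1, 3, 3)
Solving gives a = (3, -4, 4).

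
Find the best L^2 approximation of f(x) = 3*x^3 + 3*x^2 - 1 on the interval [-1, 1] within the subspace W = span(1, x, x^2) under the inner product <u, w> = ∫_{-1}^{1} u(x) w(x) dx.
g(x) = 3*x^2 + 9*x/5 - 1

The best approximation g ∈ W is the orthogonal projection of f onto W. Writing g = a_0 + a_1 x + a_2 x^2, the coefficients solve the normal equations G · a = b where
  G_{ij} = <φ_i, φ_j> and b_i = <f, φ_i>, with φ_0 = 1, φ_1 = x, φ_2 = x^2.
G =
  [2, 0, 2/3]
  [0, 2/3, 0]
  [2/3, 0, 2/5],
b = (0, 6/5, 8/15).
Solving gives a_0 = -1, a_1 = 9/5, a_2 = 3, so
  g(x) = 3*x^2 + 9*x/5 - 1.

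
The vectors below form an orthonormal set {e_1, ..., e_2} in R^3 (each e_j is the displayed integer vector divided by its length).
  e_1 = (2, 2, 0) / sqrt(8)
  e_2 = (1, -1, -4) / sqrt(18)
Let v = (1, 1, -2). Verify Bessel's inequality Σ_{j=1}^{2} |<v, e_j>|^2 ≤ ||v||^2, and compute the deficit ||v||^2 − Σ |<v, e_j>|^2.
Σ |<v, e_j>|^2 = 50/9; ||v||^2 = 6; deficit = 4/9

Write each e_j = u_j / sqrt(<u_j, u_j>) where u_j is the displayed integer vector. Then <v, e_j> = <v, u_j> / sqrt(<u_j, u_j>), so |<v, e_j>|^2 = <v, u_j>^2 / <u_j, u_j>.
Coefficients: <v, e_1> = 4/sqrt(8), <v, e_2> = 8/sqrt(18).
Square and sum: Σ |<v, e_j>|^2 = 50/9.
Compute ||v||^2 = v·v = 6.
Deficit = 6 − 50/9 = 4/9 ≥ 0, confirming Bessel's inequality. (The deficit equals ||v − Σ <v,e_j> e_j||^2, the squared distance from v to span{e_j}.)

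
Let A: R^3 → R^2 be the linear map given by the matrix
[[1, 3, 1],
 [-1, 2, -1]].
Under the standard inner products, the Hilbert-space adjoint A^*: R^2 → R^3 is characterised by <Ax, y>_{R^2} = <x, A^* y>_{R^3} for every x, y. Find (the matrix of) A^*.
A^* = A^T =
[[1, -1],
 [3, 2],
 [1, -1]]

For real matrices with standard dot products, the defining identity <Ax, y> = <x, A^* y> gives (Ax)^T y = x^T (A^*) y, i.e. x^T A^T y = x^T (A^*) y. Since this holds for all x, y, we must have A^* = A^T. Therefore
A^* =
[[1, -1],
 [3, 2],
 [1, -1]].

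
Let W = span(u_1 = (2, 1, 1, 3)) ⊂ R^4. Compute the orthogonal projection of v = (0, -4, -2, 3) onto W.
proj_W(v) = (2/5, 1/5, 1/5, 3/5)

Set up U = [u_1 | ... | u_1] ∈ R^(4×1). The projector onto W = col(U) is P = U (U^T U)^(-1) U^T.
Compute U^T U =
  [15],
and U^T v = (3).
Solve U^T U · c = U^T v for the coefficients: c = (1/5). The projection is proj_W(v) = U c.
Check: (v - proj_W(v)) · u_1 = 0  (should be 0).
Result: proj_W(v) = (2/5, 1/5, 1/5, 3/5).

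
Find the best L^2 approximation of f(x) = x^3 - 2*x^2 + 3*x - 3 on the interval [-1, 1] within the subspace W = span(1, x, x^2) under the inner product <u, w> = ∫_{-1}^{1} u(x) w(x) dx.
g(x) = -2*x^2 + 18*x/5 - 3

The best approximation g ∈ W is the orthogonal projection of f onto W. Writing g = a_0 + a_1 x + a_2 x^2, the coefficients solve the normal equations G · a = b where
  G_{ij} = <φ_i, φ_j> and b_i = <f, φ_i>, with φ_0 = 1, φ_1 = x, φ_2 = x^2.
G =
  [2, 0, 2/3]
  [0, 2/3, 0]
  [2/3, 0, 2/5],
b = (-22/3, 12/5, -14/5).
Solving gives a_0 = -3, a_1 = 18/5, a_2 = -2, so
  g(x) = -2*x^2 + 18*x/5 - 3.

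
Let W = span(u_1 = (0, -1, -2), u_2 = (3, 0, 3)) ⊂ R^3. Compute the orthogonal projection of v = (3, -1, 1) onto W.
proj_W(v) = (3, -1, 1)

Set up U = [u_1 | ... | u_2] ∈ R^(3×2). The projector onto W = col(U) is P = U (U^T U)^(-1) U^T.
Compute U^T U =
  [5, -6]
  [-6, 18],
and U^T v = (-1, 12).
Solve U^T U · c = U^T v for the coefficients: c = (1, 1). The projection is proj_W(v) = U c.
Check: (v - proj_W(v)) · u_1 = 0  (should be 0).
Check: (v - proj_W(v)) · u_2 = 0  (should be 0).
Result: proj_W(v) = (3, -1, 1).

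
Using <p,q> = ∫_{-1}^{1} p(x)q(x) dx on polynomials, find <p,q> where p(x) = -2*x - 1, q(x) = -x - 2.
<p,q> = 16/3

Expand the product: p(x)·q(x) = 2*x^2 + 5*x + 2.
∫_{-1}^{1} of each monomial x^k gives [2/(k+1) if k even, 0 if k odd]. Integrating term-by-term (or equivalently evaluating the antiderivative F(x) = 2*x^3/3 + 5*x^2/2 + 2*x at the endpoints):
  F(1) − F(−1) = 31/6 − (-1/6) = 16/3.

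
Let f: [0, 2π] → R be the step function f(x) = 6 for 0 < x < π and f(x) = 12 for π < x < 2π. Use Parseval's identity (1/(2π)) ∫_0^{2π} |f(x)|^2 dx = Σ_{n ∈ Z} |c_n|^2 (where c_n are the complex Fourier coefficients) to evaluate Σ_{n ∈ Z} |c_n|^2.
Σ |c_n|^2 = 90

Parseval equates the L^2 energy of f (normalised by 1/(2π)) with the ℓ^2 sum of its Fourier coefficients: (1/(2π)) ∫_0^{2π} |f|^2 = Σ |c_n|^2.
Compute the left side: (1/(2π)) [∫_0^π 6^2 dx + ∫_π^{2π} 12^2 dx] = (1/(2π)) · (36π + 144π) = (36 + 144)/2 = 90.
So Σ_{n ∈ Z} |c_n|^2 = 90.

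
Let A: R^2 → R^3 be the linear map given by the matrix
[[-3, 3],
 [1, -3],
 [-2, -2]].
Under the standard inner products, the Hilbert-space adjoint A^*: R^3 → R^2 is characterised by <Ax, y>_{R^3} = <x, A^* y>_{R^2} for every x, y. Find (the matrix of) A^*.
A^* = A^T =
[[-3, 1, -2],
 [3, -3, -2]]

For real matrices with standard dot products, the defining identity <Ax, y> = <x, A^* y> gives (Ax)^T y = x^T (A^*) y, i.e. x^T A^T y = x^T (A^*) y. Since this holds for all x, y, we must have A^* = A^T. Therefore
A^* =
[[-3, 1, -2],
 [3, -3, -2]].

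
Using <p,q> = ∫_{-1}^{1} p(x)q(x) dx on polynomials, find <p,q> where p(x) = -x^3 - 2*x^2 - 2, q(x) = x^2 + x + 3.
<p,q> = -278/15

Expand the product: p(x)·q(x) = -x^5 - 3*x^4 - 5*x^3 - 8*x^2 - 2*x - 6.
∫_{-1}^{1} of each monomial x^k gives [2/(k+1) if k even, 0 if k odd]. Integrating term-by-term (or equivalently evaluating the antiderivative F(x) = -x^6/6 - 3*x^5/5 - 5*x^4/4 - 8*x^3/3 - x^2 - 6*x at the endpoints):
  F(1) − F(−1) = -701/60 − (137/20) = -278/15.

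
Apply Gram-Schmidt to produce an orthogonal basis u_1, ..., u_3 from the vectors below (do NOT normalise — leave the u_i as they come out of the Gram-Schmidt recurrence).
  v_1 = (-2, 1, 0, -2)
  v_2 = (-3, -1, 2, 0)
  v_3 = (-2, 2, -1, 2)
Orthogonal basis:
  u_1 = (-2, 1, 0, -2)
  u_2 = (-17/9, -14/9, 2, 10/9)
  u_3 = (-142/101, 192/101, -117/101, 238/101)

Apply the Gram-Schmidt recurrence
  u_1 = v_1
  u_i = v_i − Σ_{j<i} ((v_i · u_j) / (u_j · u_j)) · u_j.

Step by step this gives:
  u_1 = (-2, 1, 0, -2)
  u_2 = (-17/9, -14/9, 2, 10/9)
  u_3 = (-142/101, 192/101, -117/101, 238/101)

Orthogonality check:
  u_2 · u_1 = 0 (should be 0)
  u_3 · u_1 = 0 (should be 0)
  u_3 · u_2 = 0 (should be 0)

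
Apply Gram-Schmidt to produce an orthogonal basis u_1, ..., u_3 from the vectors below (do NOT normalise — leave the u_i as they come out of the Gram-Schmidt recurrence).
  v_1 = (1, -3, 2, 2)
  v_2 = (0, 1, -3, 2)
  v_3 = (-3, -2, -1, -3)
Orthogonal basis:
  u_1 = (1, -3, 2, 2)
  u_2 = (5/18, 1/6, -22/9, 23/9)
  u_3 = (-586/227, -624/227, -382/227, -261/227)

Apply the Gram-Schmidt recurrence
  u_1 = v_1
  u_i = v_i − Σ_{j<i} ((v_i · u_j) / (u_j · u_j)) · u_j.

Step by step this gives:
  u_1 = (1, -3, 2, 2)
  u_2 = (5/18, 1/6, -22/9, 23/9)
  u_3 = (-586/227, -624/227, -382/227, -261/227)

Orthogonality check:
  u_2 · u_1 = 0 (should be 0)
  u_3 · u_1 = 0 (should be 0)
  u_3 · u_2 = 0 (should be 0)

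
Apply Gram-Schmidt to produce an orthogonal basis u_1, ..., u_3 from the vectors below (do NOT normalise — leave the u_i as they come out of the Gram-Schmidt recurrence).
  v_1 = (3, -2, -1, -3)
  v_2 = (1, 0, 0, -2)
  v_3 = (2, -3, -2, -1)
Orthogonal basis:
  u_1 = (3, -2, -1, -3)
  u_2 = (-4/23, 18/23, 9/23, -19/23)
  u_3 = (-9/17, -2/17, -19/34, -9/34)

Apply the Gram-Schmidt recurrence
  u_1 = v_1
  u_i = v_i − Σ_{j<i} ((v_i · u_j) / (u_j · u_j)) · u_j.

Step by step this gives:
  u_1 = (3, -2, -1, -3)
  u_2 = (-4/23, 18/23, 9/23, -19/23)
  u_3 = (-9/17, -2/17, -19/34, -9/34)

Orthogonality check:
  u_2 · u_1 = 0 (should be 0)
  u_3 · u_1 = 0 (should be 0)
  u_3 · u_2 = 0 (should be 0)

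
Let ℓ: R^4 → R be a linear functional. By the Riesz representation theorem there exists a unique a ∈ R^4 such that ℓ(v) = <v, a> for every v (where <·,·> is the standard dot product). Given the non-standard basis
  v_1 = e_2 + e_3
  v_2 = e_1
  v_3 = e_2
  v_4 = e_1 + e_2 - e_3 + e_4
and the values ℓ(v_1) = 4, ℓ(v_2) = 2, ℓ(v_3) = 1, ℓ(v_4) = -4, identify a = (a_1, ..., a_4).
a = (2, 1, 3, -4)

Write a = (a_1, ..., a_4) in the standard basis. For each basis vector v_i, ℓ(v_i) = <v_i, a> is a linear equation in the a_j's. Collect the n equations into a matrix system V a = ℓ, where row i of V is v_i (expressed in the standard basis). Since V is invertible (lower-triangular with 1s on the diagonal, up to permutation), solve by back-substitution:
  V =
[[0, 1, 1, 0],
 [1, 0, 0, 0],
 [0, 1, 0, 0],
 [1, 1, -1, 1]]
  V a = (4, 2, 1, -4)
Solving gives a = (2, 1, 3, -4).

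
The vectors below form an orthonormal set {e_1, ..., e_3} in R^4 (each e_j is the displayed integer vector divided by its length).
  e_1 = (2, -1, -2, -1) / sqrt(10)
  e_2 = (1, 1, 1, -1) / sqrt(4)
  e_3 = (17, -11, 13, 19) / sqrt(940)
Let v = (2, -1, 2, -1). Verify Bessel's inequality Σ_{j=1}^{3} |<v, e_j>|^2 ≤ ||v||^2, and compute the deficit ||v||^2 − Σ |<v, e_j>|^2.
Σ |<v, e_j>|^2 = 342/47; ||v||^2 = 10; deficit = 128/47

Write each e_j = u_j / sqrt(<u_j, u_j>) where u_j is the displayed integer vector. Then <v, e_j> = <v, u_j> / sqrt(<u_j, u_j>), so |<v, e_j>|^2 = <v, u_j>^2 / <u_j, u_j>.
Coefficients: <v, e_1> = 2/sqrt(10), <v, e_2> = 4/sqrt(4), <v, e_3> = 52/sqrt(940).
Square and sum: Σ |<v, e_j>|^2 = 342/47.
Compute ||v||^2 = v·v = 10.
Deficit = 10 − 342/47 = 128/47 ≥ 0, confirming Bessel's inequality. (The deficit equals ||v − Σ <v,e_j> e_j||^2, the squared distance from v to span{e_j}.)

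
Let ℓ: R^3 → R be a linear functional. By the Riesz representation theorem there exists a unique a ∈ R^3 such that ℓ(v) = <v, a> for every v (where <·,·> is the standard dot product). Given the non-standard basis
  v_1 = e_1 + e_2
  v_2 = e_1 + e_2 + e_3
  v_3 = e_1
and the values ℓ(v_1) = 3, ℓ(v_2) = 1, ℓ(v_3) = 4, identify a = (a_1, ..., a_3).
a = (4, -1, -2)

Write a = (a_1, ..., a_3) in the standard basis. For each basis vector v_i, ℓ(v_i) = <v_i, a> is a linear equation in the a_j's. Collect the n equations into a matrix system V a = ℓ, where row i of V is v_i (expressed in the standard basis). Since V is invertible (lower-triangular with 1s on the diagonal, up to permutation), solve by back-substitution:
  V =
[[1, 1, 0],
 [1, 1, 1],
 [1, 0, 0]]
  V a = (3, 1, 4)
Solving gives a = (4, -1, -2).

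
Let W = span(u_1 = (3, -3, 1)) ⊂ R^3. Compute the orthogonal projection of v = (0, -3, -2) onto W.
proj_W(v) = (21/19, -21/19, 7/19)

Set up U = [u_1 | ... | u_1] ∈ R^(3×1). The projector onto W = col(U) is P = U (U^T U)^(-1) U^T.
Compute U^T U =
  [19],
and U^T v = (7).
Solve U^T U · c = U^T v for the coefficients: c = (7/19). The projection is proj_W(v) = U c.
Check: (v - proj_W(v)) · u_1 = 0  (should be 0).
Result: proj_W(v) = (21/19, -21/19, 7/19).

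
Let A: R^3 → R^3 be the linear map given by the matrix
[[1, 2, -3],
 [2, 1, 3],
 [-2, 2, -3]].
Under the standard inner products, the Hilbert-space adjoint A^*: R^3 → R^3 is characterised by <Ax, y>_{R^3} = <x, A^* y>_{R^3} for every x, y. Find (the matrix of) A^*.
A^* = A^T =
[[1, 2, -2],
 [2, 1, 2],
 [-3, 3, -3]]

For real matrices with standard dot products, the defining identity <Ax, y> = <x, A^* y> gives (Ax)^T y = x^T (A^*) y, i.e. x^T A^T y = x^T (A^*) y. Since this holds for all x, y, we must have A^* = A^T. Therefore
A^* =
[[1, 2, -2],
 [2, 1, 2],
 [-3, 3, -3]].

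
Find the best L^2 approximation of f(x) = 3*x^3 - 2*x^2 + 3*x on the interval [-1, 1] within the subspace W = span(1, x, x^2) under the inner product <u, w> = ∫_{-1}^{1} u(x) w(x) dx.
g(x) = -2*x^2 + 24*x/5

The best approximation g ∈ W is the orthogonal projection of f onto W. Writing g = a_0 + a_1 x + a_2 x^2, the coefficients solve the normal equations G · a = b where
  G_{ij} = <φ_i, φ_j> and b_i = <f, φ_i>, with φ_0 = 1, φ_1 = x, φ_2 = x^2.
G =
  [2, 0, 2/3]
  [0, 2/3, 0]
  [2/3, 0, 2/5],
b = (-4/3, 16/5, -4/5).
Solving gives a_0 = 0, a_1 = 24/5, a_2 = -2, so
  g(x) = -2*x^2 + 24*x/5.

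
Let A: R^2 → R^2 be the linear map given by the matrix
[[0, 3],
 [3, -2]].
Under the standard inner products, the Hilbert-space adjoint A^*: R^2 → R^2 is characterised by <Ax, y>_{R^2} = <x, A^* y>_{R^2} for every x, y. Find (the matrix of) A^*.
A^* = A^T =
[[0, 3],
 [3, -2]]

For real matrices with standard dot products, the defining identity <Ax, y> = <x, A^* y> gives (Ax)^T y = x^T (A^*) y, i.e. x^T A^T y = x^T (A^*) y. Since this holds for all x, y, we must have A^* = A^T. Therefore
A^* =
[[0, 3],
 [3, -2]].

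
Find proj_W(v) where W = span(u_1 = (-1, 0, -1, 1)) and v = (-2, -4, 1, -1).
proj_W(v) = (0, 0, 0, 0)

Set up U = [u_1 | ... | u_1] ∈ R^(4×1). The projector onto W = col(U) is P = U (U^T U)^(-1) U^T.
Compute U^T U =
  [3],
and U^T v = (0).
Solve U^T U · c = U^T v for the coefficients: c = (0). The projection is proj_W(v) = U c.
Check: (v - proj_W(v)) · u_1 = 0  (should be 0).
Result: proj_W(v) = (0, 0, 0, 0).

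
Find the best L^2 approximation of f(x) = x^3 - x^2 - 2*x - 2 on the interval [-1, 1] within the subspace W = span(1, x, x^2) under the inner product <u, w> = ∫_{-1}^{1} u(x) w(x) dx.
g(x) = -x^2 - 7*x/5 - 2

The best approximation g ∈ W is the orthogonal projection of f onto W. Writing g = a_0 + a_1 x + a_2 x^2, the coefficients solve the normal equations G · a = b where
  G_{ij} = <φ_i, φ_j> and b_i = <f, φ_i>, with φ_0 = 1, φ_1 = x, φ_2 = x^2.
G =
  [2, 0, 2/3]
  [0, 2/3, 0]
  [2/3, 0, 2/5],
b = (-14/3, -14/15, -26/15).
Solving gives a_0 = -2, a_1 = -7/5, a_2 = -1, so
  g(x) = -x^2 - 7*x/5 - 2.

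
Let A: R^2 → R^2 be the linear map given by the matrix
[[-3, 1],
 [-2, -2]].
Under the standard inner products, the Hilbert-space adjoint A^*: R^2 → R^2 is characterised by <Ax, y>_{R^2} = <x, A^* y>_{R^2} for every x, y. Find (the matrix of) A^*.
A^* = A^T =
[[-3, -2],
 [1, -2]]

For real matrices with standard dot products, the defining identity <Ax, y> = <x, A^* y> gives (Ax)^T y = x^T (A^*) y, i.e. x^T A^T y = x^T (A^*) y. Since this holds for all x, y, we must have A^* = A^T. Therefore
A^* =
[[-3, -2],
 [1, -2]].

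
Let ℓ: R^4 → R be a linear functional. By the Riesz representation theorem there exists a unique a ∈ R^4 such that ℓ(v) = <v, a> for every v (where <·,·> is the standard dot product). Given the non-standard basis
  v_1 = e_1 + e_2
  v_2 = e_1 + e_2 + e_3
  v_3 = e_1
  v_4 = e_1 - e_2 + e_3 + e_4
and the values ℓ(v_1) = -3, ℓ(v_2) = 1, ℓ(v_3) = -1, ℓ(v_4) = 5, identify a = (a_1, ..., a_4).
a = (-1, -2, 4, 0)

Write a = (a_1, ..., a_4) in the standard basis. For each basis vector v_i, ℓ(v_i) = <v_i, a> is a linear equation in the a_j's. Collect the n equations into a matrix system V a = ℓ, where row i of V is v_i (expressed in the standard basis). Since V is invertible (lower-triangular with 1s on the diagonal, up to permutation), solve by back-substitution:
  V =
[[1, 1, 0, 0],
 [1, 1, 1, 0],
 [1, 0, 0, 0],
 [1, -1, 1, 1]]
  V a = (-3, 1, -1, 5)
Solving gives a = (-1, -2, 4, 0).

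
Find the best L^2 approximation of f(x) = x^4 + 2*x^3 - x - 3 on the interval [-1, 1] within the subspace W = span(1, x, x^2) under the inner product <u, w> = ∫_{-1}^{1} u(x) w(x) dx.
g(x) = 6*x^2/7 + x/5 - 108/35

The best approximation g ∈ W is the orthogonal projection of f onto W. Writing g = a_0 + a_1 x + a_2 x^2, the coefficients solve the normal equations G · a = b where
  G_{ij} = <φ_i, φ_j> and b_i = <f, φ_i>, with φ_0 = 1, φ_1 = x, φ_2 = x^2.
G =
  [2, 0, 2/3]
  [0, 2/3, 0]
  [2/3, 0, 2/5],
b = (-28/5, 2/15, -12/7).
Solving gives a_0 = -108/35, a_1 = 1/5, a_2 = 6/7, so
  g(x) = 6*x^2/7 + x/5 - 108/35.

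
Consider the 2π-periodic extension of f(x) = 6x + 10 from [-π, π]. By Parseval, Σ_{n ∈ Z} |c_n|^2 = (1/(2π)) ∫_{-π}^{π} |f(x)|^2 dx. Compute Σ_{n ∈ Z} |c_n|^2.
Σ |c_n|^2 = 12π^2 + 100

Expand and integrate term by term over [-π, π]:
  ∫ (6x)^2 dx = 36·(2π^3/3); ∫ 2·6·(10)·x dx = 0 (odd integrand); ∫ 10^2 dx = 100·2π.
So (1/(2π)) ∫_{-π}^{π} (6x + 10)^2 dx = 36π^2/3 + 100 = 12π^2 + 100.
Parseval ⇒ Σ |c_n|^2 = 12π^2 + 100.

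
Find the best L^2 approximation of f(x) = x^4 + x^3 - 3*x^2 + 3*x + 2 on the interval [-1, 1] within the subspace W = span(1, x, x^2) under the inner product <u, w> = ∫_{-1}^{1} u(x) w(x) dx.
g(x) = -15*x^2/7 + 18*x/5 + 67/35

The best approximation g ∈ W is the orthogonal projection of f onto W. Writing g = a_0 + a_1 x + a_2 x^2, the coefficients solve the normal equations G · a = b where
  G_{ij} = <φ_i, φ_j> and b_i = <f, φ_i>, with φ_0 = 1, φ_1 = x, φ_2 = x^2.
G =
  [2, 0, 2/3]
  [0, 2/3, 0]
  [2/3, 0, 2/5],
b = (12/5, 12/5, 44/105).
Solving gives a_0 = 67/35, a_1 = 18/5, a_2 = -15/7, so
  g(x) = -15*x^2/7 + 18*x/5 + 67/35.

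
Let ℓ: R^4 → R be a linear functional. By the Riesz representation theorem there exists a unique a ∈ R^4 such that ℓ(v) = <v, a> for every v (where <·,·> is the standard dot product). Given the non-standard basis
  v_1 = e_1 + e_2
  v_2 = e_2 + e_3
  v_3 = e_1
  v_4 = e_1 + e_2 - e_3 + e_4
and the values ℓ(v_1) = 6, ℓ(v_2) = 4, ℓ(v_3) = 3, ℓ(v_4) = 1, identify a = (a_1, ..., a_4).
a = (3, 3, 1, -4)

Write a = (a_1, ..., a_4) in the standard basis. For each basis vector v_i, ℓ(v_i) = <v_i, a> is a linear equation in the a_j's. Collect the n equations into a matrix system V a = ℓ, where row i of V is v_i (expressed in the standard basis). Since V is invertible (lower-triangular with 1s on the diagonal, up to permutation), solve by back-substitution:
  V =
[[1, 1, 0, 0],
 [0, 1, 1, 0],
 [1, 0, 0, 0],
 [1, 1, -1, 1]]
  V a = (6, 4, 3, 1)
Solving gives a = (3, 3, 1, -4).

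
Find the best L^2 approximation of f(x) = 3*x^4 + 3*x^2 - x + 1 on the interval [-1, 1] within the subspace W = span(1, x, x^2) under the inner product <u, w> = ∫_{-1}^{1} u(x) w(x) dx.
g(x) = 39*x^2/7 - x + 26/35

The best approximation g ∈ W is the orthogonal projection of f onto W. Writing g = a_0 + a_1 x + a_2 x^2, the coefficients solve the normal equations G · a = b where
  G_{ij} = <φ_i, φ_j> and b_i = <f, φ_i>, with φ_0 = 1, φ_1 = x, φ_2 = x^2.
G =
  [2, 0, 2/3]
  [0, 2/3, 0]
  [2/3, 0, 2/5],
b = (26/5, -2/3, 286/105).
Solving gives a_0 = 26/35, a_1 = -1, a_2 = 39/7, so
  g(x) = 39*x^2/7 - x + 26/35.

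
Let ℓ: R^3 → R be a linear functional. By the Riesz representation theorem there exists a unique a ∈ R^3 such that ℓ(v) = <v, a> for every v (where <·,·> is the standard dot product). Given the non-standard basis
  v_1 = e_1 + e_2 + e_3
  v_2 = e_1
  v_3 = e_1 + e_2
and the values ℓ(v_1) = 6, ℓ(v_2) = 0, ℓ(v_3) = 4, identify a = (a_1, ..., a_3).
a = (0, 4, 2)

Write a = (a_1, ..., a_3) in the standard basis. For each basis vector v_i, ℓ(v_i) = <v_i, a> is a linear equation in the a_j's. Collect the n equations into a matrix system V a = ℓ, where row i of V is v_i (expressed in the standard basis). Since V is invertible (lower-triangular with 1s on the diagonal, up to permutation), solve by back-substitution:
  V =
[[1, 1, 1],
 [1, 0, 0],
 [1, 1, 0]]
  V a = (6, 0, 4)
Solving gives a = (0, 4, 2).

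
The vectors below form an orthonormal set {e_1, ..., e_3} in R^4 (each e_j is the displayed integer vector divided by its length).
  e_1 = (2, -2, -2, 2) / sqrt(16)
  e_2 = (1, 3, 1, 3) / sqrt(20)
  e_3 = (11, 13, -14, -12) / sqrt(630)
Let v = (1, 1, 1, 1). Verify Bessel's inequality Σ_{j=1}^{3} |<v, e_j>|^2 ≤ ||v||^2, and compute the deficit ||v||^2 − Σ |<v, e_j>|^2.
Σ |<v, e_j>|^2 = 202/63; ||v||^2 = 4; deficit = 50/63

Write each e_j = u_j / sqrt(<u_j, u_j>) where u_j is the displayed integer vector. Then <v, e_j> = <v, u_j> / sqrt(<u_j, u_j>), so |<v, e_j>|^2 = <v, u_j>^2 / <u_j, u_j>.
Coefficients: <v, e_1> = 0/sqrt(16), <v, e_2> = 8/sqrt(20), <v, e_3> = -2/sqrt(630).
Square and sum: Σ |<v, e_j>|^2 = 202/63.
Compute ||v||^2 = v·v = 4.
Deficit = 4 − 202/63 = 50/63 ≥ 0, confirming Bessel's inequality. (The deficit equals ||v − Σ <v,e_j> e_j||^2, the squared distance from v to span{e_j}.)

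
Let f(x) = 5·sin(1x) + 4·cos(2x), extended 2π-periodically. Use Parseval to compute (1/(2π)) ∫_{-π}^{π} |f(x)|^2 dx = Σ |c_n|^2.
Σ |c_n|^2 = 41/2

Expand |f|^2 and use orthogonality of {sin(nx), cos(mx)} on [-π, π]:
  ∫_{-π}^{π} sin(nx)^2 dx = π, ∫ cos(mx)^2 dx = π, and cross terms integrate to 0.
So ∫_{-π}^{π} f(x)^2 dx = 5^2 · π + 4^2 · π = (25 + 16)π.
Divide by 2π: (25 + 16)/2 = 41/2.
By Parseval, this equals Σ |c_n|^2.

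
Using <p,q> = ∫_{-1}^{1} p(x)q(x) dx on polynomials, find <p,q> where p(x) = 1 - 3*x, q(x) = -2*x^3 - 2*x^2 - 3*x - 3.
<p,q> = 16/15

Expand the product: p(x)·q(x) = 6*x^4 + 4*x^3 + 7*x^2 + 6*x - 3.
∫_{-1}^{1} of each monomial x^k gives [2/(k+1) if k even, 0 if k odd]. Integrating term-by-term (or equivalently evaluating the antiderivative F(x) = 6*x^5/5 + x^4 + 7*x^3/3 + 3*x^2 - 3*x at the endpoints):
  F(1) − F(−1) = 68/15 − (52/15) = 16/15.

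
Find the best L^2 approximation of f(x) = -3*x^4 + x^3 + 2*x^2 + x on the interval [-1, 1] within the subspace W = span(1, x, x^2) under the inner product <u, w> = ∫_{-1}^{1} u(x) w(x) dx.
g(x) = -4*x^2/7 + 8*x/5 + 9/35

The best approximation g ∈ W is the orthogonal projection of f onto W. Writing g = a_0 + a_1 x + a_2 x^2, the coefficients solve the normal equations G · a = b where
  G_{ij} = <φ_i, φ_j> and b_i = <f, φ_i>, with φ_0 = 1, φ_1 = x, φ_2 = x^2.
G =
  [2, 0, 2/3]
  [0, 2/3, 0]
  [2/3, 0, 2/5],
b = (2/15, 16/15, -2/35).
Solving gives a_0 = 9/35, a_1 = 8/5, a_2 = -4/7, so
  g(x) = -4*x^2/7 + 8*x/5 + 9/35.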